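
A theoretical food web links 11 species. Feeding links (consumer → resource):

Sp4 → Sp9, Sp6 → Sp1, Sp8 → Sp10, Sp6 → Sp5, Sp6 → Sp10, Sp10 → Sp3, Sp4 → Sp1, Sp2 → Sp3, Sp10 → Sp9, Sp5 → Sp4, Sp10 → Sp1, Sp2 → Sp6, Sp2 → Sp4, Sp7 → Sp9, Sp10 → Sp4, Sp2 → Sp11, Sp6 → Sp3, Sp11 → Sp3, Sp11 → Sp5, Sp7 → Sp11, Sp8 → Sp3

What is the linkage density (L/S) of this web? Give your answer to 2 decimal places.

There are L = 21 links among S = 11 species.
L/S = 21/11 = 1.9091 ≈ 1.91.

L/S = 1.91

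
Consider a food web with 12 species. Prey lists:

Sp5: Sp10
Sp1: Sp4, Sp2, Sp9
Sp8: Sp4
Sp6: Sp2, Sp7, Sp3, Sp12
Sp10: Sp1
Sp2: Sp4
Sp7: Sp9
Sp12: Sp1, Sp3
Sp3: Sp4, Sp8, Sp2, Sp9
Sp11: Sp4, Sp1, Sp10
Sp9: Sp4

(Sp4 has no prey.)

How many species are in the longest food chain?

One longest chain: Sp4 → Sp2 → Sp1 → Sp10 → Sp11.
It has 5 species and 4 links.

5 species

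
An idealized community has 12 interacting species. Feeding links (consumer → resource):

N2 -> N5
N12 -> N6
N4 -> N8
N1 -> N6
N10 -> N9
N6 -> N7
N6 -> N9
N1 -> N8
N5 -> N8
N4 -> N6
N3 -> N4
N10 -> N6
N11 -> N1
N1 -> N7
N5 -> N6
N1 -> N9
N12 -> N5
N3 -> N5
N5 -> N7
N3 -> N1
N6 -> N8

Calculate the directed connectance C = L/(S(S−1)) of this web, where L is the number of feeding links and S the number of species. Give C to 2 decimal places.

The web has S = 12 species and L = 21 feeding links.
C = L / (S(S−1)) = 21 / 132 = 0.1591 ≈ 0.16.

C = 0.16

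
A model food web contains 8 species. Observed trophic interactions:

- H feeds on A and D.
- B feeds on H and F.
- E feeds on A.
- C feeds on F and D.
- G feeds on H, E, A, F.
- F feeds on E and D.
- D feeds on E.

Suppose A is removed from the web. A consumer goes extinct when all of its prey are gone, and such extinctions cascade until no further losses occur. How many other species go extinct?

Remove A.
Round 1: E (all prey gone) → extinct.
Round 2: D (all prey gone) → extinct.
Round 3: H (all prey gone), F (all prey gone) → extinct.
Round 4: B (all prey gone), G (all prey gone), C (all prey gone) → extinct.
No further losses. Total secondary extinctions: 7.

7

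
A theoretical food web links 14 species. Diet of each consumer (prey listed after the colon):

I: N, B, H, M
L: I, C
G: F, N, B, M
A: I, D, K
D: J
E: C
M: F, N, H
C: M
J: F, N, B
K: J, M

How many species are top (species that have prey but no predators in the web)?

4

Top species (has prey, but nothing eats it): G, L, E, A.
Count: 4.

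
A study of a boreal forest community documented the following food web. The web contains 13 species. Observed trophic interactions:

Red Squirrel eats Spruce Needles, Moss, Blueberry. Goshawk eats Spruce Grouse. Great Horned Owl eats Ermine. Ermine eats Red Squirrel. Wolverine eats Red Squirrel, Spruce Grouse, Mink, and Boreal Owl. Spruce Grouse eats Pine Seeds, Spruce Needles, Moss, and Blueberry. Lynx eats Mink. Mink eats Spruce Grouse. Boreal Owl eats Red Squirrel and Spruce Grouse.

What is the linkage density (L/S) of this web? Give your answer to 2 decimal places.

There are L = 18 links among S = 13 species.
L/S = 18/13 = 1.3846 ≈ 1.38.

L/S = 1.38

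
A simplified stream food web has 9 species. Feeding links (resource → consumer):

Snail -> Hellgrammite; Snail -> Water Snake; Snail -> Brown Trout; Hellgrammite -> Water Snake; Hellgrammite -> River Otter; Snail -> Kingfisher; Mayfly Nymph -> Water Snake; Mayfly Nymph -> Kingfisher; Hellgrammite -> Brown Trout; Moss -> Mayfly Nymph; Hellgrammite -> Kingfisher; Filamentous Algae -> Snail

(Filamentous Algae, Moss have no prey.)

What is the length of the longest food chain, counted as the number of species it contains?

One longest chain: Filamentous Algae → Snail → Hellgrammite → Brown Trout.
It has 4 species and 3 links.

4 species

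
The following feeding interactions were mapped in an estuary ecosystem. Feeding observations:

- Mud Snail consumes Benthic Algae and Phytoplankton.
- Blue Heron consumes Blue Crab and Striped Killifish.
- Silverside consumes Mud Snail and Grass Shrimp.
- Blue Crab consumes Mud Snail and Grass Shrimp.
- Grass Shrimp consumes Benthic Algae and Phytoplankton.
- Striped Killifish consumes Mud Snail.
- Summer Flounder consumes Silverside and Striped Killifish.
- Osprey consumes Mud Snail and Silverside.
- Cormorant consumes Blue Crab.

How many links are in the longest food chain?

3 links

One longest chain: Benthic Algae → Mud Snail → Silverside → Summer Flounder.
It has 4 species and 3 links.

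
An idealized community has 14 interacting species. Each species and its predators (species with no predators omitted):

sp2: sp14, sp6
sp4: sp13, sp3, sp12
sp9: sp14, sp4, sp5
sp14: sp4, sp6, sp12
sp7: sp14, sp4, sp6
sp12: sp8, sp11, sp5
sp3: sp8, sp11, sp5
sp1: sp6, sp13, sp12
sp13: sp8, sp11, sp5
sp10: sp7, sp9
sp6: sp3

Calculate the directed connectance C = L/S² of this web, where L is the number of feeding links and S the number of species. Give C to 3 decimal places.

The web has S = 14 species and L = 29 feeding links.
C = L / S² = 29 / 196 = 0.1480 ≈ 0.148.

C = 0.148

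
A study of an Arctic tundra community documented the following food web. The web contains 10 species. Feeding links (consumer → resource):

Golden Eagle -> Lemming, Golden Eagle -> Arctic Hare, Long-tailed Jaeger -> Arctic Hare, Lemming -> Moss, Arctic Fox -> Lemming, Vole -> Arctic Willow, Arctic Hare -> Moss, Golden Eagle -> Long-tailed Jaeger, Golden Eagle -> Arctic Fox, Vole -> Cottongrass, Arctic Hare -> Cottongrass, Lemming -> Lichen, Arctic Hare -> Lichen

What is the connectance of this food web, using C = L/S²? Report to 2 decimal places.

C = 0.13

The web has S = 10 species and L = 13 feeding links.
C = L / S² = 13 / 100 = 0.1300 ≈ 0.13.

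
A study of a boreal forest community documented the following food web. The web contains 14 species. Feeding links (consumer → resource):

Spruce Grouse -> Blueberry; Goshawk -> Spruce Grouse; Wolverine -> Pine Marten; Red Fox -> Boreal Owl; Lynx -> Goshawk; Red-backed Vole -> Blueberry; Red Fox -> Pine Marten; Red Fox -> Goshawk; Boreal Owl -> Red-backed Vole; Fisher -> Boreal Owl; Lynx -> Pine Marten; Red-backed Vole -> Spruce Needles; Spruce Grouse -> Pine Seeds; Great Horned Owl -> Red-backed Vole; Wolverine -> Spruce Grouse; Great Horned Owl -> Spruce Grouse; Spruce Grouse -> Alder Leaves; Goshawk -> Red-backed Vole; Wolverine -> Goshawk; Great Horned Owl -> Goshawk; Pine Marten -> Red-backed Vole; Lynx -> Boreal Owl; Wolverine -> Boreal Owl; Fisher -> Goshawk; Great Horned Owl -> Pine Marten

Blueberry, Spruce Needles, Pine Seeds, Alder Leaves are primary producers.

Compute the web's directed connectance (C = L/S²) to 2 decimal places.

The web has S = 14 species and L = 25 feeding links.
C = L / S² = 25 / 196 = 0.1276 ≈ 0.13.

C = 0.13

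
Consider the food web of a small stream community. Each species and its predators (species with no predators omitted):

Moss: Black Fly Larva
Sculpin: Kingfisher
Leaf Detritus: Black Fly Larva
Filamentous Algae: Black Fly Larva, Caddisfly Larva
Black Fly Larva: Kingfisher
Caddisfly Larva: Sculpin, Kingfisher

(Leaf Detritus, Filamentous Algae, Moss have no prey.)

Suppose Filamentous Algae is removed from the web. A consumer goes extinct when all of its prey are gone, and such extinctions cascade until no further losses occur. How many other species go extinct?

2

Remove Filamentous Algae.
Round 1: Caddisfly Larva (all prey gone) → extinct.
Round 2: Sculpin (all prey gone) → extinct.
No further losses. Total secondary extinctions: 2.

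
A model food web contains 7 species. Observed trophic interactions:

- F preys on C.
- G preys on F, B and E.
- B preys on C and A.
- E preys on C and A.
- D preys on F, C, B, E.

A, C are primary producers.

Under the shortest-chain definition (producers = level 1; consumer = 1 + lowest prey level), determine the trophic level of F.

C is a producer → level 1.
F eats C → level 2.

Trophic level 2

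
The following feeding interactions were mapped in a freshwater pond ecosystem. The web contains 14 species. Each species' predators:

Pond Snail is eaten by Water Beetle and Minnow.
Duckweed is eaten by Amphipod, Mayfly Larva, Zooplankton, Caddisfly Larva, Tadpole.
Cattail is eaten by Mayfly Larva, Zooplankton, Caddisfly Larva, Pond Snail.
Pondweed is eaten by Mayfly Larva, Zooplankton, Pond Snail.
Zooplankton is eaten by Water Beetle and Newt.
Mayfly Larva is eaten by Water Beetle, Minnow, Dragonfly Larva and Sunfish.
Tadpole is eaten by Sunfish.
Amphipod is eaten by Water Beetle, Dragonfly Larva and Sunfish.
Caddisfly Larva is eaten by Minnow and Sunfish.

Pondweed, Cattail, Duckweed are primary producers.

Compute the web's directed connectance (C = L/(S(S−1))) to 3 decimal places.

C = 0.143

The web has S = 14 species and L = 26 feeding links.
C = L / (S(S−1)) = 26 / 182 = 0.1429 ≈ 0.143.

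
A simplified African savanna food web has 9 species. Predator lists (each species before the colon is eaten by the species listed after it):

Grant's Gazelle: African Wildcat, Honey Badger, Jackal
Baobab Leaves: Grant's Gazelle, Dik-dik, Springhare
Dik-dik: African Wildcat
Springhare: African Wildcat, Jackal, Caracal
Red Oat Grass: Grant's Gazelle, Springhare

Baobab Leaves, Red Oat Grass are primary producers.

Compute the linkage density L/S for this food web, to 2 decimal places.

L/S = 1.33

There are L = 12 links among S = 9 species.
L/S = 12/9 = 1.3333 ≈ 1.33.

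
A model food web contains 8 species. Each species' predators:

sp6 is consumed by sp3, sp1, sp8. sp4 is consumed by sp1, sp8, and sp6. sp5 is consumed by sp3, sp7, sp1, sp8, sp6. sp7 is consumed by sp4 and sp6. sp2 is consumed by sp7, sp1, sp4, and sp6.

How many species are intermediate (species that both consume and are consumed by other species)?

Intermediate species (has both prey and predators): sp7, sp4, sp6.
Count: 3.

3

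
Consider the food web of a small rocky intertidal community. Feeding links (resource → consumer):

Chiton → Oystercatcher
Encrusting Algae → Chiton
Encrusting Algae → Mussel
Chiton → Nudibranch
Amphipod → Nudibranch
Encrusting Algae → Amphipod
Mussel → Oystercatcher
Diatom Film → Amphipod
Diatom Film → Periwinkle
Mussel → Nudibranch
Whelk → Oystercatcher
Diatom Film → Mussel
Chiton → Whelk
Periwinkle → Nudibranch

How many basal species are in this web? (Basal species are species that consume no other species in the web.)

2

Basal species (no prey listed): Diatom Film, Encrusting Algae.
Count: 2.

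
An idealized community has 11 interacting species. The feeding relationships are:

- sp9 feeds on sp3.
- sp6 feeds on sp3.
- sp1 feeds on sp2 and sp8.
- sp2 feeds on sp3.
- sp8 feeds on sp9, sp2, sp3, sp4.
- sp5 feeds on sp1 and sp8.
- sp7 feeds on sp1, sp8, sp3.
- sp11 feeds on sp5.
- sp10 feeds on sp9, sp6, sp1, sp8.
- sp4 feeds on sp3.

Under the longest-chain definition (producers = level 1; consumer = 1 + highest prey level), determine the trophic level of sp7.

sp3 is a producer → level 1.
sp2 eats sp3 → level 2.
sp8 eats sp2 (level 2); other prey at levels: sp3 1, sp9 2, sp4 2 → level 3.
sp1 eats sp8 (level 3); other prey at levels: sp2 2 → level 4.
sp7 eats sp1 (level 4); other prey at levels: sp3 1, sp8 3 → level 5.

Trophic level 5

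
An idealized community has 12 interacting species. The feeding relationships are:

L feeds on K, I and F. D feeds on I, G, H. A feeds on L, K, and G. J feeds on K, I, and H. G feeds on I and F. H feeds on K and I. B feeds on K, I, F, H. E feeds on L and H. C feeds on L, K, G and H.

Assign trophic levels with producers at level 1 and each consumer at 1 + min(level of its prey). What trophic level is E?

Trophic level 3

K is a producer → level 1.
H eats K → level 2.
E eats H → level 3.
No prey of E is below level 2, so 3 is the minimum.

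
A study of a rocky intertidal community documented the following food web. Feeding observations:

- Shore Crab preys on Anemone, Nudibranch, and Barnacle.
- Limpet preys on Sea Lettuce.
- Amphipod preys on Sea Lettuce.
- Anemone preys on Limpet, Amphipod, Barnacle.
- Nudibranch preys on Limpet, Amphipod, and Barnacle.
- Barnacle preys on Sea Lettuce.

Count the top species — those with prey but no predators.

Top species (has prey, but nothing eats it): Shore Crab.
Count: 1.

1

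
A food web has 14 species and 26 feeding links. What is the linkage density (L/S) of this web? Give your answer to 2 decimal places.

L/S = 1.86

There are L = 26 links among S = 14 species.
L/S = 26/14 = 1.8571 ≈ 1.86.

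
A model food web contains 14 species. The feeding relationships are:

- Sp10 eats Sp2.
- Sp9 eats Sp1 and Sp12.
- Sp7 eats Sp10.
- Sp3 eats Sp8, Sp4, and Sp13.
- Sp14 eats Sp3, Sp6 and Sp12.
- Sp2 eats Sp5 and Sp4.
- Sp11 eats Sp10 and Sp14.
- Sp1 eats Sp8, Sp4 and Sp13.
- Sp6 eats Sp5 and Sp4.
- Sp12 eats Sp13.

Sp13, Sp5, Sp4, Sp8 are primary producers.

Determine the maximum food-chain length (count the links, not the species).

3 links

One longest chain: Sp13 → Sp3 → Sp14 → Sp11.
It has 4 species and 3 links.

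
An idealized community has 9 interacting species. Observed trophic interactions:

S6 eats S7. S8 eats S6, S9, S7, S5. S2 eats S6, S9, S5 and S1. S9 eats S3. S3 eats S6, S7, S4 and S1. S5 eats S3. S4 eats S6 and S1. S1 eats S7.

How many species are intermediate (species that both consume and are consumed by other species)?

6

Intermediate species (has both prey and predators): S1, S6, S4, S3, S9, S5.
Count: 6.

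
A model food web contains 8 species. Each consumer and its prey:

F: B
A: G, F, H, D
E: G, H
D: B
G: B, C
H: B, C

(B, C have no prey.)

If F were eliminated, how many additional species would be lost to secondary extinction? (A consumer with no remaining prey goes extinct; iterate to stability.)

0

Remove F.
Every predator of it retains at least one other prey: A still has G, H, D.
No consumer loses all prey, so no secondary extinctions occur.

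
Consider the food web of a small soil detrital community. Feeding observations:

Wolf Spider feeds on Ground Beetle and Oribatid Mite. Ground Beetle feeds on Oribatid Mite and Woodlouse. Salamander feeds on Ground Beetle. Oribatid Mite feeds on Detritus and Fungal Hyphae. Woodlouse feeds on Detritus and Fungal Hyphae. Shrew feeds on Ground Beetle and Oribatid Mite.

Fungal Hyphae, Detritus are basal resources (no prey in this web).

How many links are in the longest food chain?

3 links

One longest chain: Fungal Hyphae → Woodlouse → Ground Beetle → Wolf Spider.
It has 4 species and 3 links.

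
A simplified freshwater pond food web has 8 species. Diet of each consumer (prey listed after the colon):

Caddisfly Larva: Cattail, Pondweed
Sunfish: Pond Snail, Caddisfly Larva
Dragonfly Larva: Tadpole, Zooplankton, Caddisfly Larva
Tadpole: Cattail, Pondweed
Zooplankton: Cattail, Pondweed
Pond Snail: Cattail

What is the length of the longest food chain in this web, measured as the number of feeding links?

2 links

One longest chain: Cattail → Tadpole → Dragonfly Larva.
It has 3 species and 2 links.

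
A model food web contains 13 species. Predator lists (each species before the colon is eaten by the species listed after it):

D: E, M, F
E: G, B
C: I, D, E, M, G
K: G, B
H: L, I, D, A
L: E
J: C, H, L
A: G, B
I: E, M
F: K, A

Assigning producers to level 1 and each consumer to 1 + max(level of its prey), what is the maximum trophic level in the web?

Producers (level 1): J.
J → C → D → F → K → B gives B level 6.
No species has a prey at level 6, so no species reaches level 7.

6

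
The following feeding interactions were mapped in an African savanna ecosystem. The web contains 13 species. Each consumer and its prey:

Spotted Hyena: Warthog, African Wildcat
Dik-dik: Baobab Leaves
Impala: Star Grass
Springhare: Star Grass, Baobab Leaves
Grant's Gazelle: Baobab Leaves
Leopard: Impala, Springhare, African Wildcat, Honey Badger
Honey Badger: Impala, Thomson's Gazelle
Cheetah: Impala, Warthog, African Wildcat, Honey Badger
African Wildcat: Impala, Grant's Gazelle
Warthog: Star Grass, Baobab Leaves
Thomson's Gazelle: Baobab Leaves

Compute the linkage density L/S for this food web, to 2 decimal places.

L/S = 1.69

There are L = 22 links among S = 13 species.
L/S = 22/13 = 1.6923 ≈ 1.69.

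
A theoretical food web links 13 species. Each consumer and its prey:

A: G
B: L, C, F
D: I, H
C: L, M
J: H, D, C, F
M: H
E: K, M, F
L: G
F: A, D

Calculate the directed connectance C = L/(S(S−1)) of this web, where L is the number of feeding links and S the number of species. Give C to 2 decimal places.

The web has S = 13 species and L = 19 feeding links.
C = L / (S(S−1)) = 19 / 156 = 0.1218 ≈ 0.12.

C = 0.12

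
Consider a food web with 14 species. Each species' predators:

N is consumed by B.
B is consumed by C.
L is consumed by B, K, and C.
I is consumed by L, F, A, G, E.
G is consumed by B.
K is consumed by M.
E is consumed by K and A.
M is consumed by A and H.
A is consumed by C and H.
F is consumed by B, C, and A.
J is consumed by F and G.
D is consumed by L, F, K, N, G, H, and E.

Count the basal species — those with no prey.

Basal species (no prey listed): I, J, D.
Count: 3.

3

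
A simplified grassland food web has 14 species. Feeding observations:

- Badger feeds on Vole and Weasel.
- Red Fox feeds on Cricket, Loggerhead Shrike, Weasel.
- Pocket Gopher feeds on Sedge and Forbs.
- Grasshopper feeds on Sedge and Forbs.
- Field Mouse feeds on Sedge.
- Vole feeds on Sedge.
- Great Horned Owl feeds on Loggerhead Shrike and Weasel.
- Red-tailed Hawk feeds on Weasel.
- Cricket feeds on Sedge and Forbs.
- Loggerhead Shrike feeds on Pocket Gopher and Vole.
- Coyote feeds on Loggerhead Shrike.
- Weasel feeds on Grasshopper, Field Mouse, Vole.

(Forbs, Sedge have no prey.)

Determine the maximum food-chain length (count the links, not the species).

3 links

One longest chain: Sedge → Field Mouse → Weasel → Red Fox.
It has 4 species and 3 links.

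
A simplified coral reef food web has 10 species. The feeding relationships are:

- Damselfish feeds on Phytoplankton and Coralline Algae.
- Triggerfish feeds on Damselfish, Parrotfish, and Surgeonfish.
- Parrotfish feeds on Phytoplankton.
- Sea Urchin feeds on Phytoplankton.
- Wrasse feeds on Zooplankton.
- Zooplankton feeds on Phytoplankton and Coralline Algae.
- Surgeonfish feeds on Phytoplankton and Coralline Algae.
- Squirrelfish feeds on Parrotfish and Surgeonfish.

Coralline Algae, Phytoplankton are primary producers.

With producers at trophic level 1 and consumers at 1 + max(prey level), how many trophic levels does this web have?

Producers (level 1): Coralline Algae, Phytoplankton.
Phytoplankton → Parrotfish → Triggerfish gives Triggerfish level 3.
No species has a prey at level 3, so no species reaches level 4.

3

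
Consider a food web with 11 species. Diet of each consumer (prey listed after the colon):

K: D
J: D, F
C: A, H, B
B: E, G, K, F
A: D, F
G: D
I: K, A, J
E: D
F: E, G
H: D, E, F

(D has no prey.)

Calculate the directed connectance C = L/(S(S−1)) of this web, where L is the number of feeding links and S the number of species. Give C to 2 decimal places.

The web has S = 11 species and L = 22 feeding links.
C = L / (S(S−1)) = 22 / 110 = 0.2000 ≈ 0.20.

C = 0.20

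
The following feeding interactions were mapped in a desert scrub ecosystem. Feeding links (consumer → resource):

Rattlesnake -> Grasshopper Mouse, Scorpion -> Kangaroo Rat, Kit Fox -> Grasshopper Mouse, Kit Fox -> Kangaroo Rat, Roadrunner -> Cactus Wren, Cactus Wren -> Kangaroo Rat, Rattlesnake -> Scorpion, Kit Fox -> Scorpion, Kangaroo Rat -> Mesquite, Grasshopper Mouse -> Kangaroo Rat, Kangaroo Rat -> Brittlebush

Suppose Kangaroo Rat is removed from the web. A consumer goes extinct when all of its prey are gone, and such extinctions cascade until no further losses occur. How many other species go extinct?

Remove Kangaroo Rat.
Round 1: Grasshopper Mouse (all prey gone), Scorpion (all prey gone), Cactus Wren (all prey gone) → extinct.
Round 2: Kit Fox (all prey gone), Rattlesnake (all prey gone), Roadrunner (all prey gone) → extinct.
No further losses. Total secondary extinctions: 6.

6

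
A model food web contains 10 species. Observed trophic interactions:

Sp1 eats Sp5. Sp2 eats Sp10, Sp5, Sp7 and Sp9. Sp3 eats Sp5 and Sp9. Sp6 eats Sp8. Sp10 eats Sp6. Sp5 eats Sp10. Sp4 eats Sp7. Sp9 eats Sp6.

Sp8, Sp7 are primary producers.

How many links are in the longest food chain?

4 links

One longest chain: Sp8 → Sp6 → Sp10 → Sp5 → Sp1.
It has 5 species and 4 links.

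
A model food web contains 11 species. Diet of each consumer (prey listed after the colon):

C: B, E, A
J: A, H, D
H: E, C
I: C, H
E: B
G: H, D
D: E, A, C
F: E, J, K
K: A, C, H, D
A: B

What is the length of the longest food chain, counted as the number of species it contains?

6 species

One longest chain: B → E → C → H → K → F.
It has 6 species and 5 links.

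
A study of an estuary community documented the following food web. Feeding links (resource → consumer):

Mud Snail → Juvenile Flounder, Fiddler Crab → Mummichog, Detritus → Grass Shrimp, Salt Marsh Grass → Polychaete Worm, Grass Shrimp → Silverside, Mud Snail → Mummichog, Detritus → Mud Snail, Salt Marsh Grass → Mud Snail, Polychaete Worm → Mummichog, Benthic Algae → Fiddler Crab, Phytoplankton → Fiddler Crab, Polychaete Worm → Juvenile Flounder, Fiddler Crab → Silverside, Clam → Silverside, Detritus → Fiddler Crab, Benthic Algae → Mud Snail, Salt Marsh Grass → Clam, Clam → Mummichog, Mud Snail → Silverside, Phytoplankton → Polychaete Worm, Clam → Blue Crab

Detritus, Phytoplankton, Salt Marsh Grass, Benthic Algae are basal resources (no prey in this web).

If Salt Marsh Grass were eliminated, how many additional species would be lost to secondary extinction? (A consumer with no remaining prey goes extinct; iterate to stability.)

Remove Salt Marsh Grass.
Round 1: Clam (all prey gone) → extinct.
Round 2: Blue Crab (all prey gone) → extinct.
No further losses. Total secondary extinctions: 2.

2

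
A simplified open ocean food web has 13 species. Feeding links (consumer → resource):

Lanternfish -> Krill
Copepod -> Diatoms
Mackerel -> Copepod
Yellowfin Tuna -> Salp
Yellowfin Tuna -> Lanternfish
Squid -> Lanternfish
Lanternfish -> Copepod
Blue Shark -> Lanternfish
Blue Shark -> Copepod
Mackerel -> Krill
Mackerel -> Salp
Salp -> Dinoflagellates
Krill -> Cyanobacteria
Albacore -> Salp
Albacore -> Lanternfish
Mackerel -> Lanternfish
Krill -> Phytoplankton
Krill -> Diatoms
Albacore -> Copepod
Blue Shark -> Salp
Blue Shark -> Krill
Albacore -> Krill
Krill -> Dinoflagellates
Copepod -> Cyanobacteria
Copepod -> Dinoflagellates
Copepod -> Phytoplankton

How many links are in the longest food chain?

One longest chain: Diatoms → Copepod → Lanternfish → Squid.
It has 4 species and 3 links.

3 links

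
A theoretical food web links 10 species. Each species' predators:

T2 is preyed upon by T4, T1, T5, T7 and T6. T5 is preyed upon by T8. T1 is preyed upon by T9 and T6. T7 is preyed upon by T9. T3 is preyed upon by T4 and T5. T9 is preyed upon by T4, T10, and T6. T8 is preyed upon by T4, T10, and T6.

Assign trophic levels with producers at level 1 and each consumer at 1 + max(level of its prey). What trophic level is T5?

T3 is a producer → level 1.
T5 eats T3 (level 1); other prey at levels: T2 1 → level 2.

Trophic level 2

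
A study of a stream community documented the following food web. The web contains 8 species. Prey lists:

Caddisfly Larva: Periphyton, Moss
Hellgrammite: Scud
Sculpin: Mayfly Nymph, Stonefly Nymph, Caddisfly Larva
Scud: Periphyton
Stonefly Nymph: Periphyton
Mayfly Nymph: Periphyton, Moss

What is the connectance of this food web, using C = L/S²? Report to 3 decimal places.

C = 0.156

The web has S = 8 species and L = 10 feeding links.
C = L / S² = 10 / 64 = 0.1562 ≈ 0.156.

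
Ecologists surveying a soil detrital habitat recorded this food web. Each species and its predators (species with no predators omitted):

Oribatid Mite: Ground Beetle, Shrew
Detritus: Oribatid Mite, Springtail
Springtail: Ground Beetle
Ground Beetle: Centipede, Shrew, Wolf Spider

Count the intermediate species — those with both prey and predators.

Intermediate species (has both prey and predators): Oribatid Mite, Springtail, Ground Beetle.
Count: 3.

3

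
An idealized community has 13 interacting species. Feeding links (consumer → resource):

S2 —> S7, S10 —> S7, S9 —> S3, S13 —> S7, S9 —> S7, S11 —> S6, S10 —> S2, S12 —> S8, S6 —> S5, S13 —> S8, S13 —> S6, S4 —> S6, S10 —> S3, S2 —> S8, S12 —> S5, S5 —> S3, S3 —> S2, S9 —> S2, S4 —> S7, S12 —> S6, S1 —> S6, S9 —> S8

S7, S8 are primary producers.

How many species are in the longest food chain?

One longest chain: S7 → S2 → S3 → S5 → S6 → S12.
It has 6 species and 5 links.

6 species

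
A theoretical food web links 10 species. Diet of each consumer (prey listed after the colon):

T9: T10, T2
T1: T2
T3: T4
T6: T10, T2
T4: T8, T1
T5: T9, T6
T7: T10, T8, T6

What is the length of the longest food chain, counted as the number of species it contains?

4 species

One longest chain: T2 → T1 → T4 → T3.
It has 4 species and 3 links.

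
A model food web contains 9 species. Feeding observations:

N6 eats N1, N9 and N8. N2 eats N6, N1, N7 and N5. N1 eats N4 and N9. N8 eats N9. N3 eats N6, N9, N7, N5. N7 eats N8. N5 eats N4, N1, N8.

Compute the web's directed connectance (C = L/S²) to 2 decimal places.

C = 0.22

The web has S = 9 species and L = 18 feeding links.
C = L / S² = 18 / 81 = 0.2222 ≈ 0.22.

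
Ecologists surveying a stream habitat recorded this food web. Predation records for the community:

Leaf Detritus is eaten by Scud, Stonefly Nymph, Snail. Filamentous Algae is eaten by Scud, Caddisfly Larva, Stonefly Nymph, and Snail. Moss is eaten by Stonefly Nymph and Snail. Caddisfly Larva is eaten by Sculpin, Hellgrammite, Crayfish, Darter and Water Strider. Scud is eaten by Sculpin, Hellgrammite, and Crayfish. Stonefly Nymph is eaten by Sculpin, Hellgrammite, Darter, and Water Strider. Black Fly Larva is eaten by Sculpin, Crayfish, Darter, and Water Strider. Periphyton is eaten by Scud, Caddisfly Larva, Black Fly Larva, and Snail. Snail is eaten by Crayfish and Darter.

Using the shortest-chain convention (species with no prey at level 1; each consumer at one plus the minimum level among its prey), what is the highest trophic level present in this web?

Basal resources (level 1): Periphyton, Moss, Filamentous Algae, Leaf Detritus.
Following each consumer down to its lowest-level prey: Moss → Stonefly Nymph → Water Strider (levels 1 through 3).
All prey of Water Strider (Stonefly Nymph 2, Black Fly Larva 2, Caddisfly Larva 2) are at level 2 or above, so Water Strider is at level 1 + 2 = 3.
Every consumer has at least one prey at level 2 or below, so none exceeds level 3.

3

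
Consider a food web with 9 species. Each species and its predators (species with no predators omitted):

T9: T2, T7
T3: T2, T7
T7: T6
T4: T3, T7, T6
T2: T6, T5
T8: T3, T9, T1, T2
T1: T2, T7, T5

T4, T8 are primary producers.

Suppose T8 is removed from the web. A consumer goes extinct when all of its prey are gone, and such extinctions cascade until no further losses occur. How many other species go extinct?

Remove T8.
Round 1: T9 (all prey gone), T1 (all prey gone) → extinct.
No further losses. Total secondary extinctions: 2.

2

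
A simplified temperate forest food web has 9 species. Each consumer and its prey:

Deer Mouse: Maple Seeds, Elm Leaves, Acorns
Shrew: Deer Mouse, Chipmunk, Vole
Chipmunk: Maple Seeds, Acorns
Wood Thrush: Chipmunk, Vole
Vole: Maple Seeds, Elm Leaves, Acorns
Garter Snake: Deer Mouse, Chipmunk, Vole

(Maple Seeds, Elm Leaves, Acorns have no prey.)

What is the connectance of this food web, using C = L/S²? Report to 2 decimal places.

The web has S = 9 species and L = 16 feeding links.
C = L / S² = 16 / 81 = 0.1975 ≈ 0.20.

C = 0.20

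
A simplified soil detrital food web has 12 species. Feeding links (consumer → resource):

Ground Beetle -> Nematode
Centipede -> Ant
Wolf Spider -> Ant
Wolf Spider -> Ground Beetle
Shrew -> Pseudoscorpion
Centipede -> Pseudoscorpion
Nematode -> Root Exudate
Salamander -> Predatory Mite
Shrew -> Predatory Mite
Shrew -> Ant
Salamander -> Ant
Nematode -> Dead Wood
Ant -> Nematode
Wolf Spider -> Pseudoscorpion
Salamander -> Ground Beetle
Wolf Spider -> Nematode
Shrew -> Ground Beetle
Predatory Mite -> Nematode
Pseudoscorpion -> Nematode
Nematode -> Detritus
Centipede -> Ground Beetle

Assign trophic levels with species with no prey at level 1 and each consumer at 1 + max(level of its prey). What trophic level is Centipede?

Dead Wood has no prey (basal) → level 1.
Nematode eats Dead Wood (level 1); other prey at levels: Detritus 1, Root Exudate 1 → level 2.
Ant eats Nematode → level 3.
Centipede eats Ant (level 3); other prey at levels: Ground Beetle 3, Pseudoscorpion 3 → level 4.

Trophic level 4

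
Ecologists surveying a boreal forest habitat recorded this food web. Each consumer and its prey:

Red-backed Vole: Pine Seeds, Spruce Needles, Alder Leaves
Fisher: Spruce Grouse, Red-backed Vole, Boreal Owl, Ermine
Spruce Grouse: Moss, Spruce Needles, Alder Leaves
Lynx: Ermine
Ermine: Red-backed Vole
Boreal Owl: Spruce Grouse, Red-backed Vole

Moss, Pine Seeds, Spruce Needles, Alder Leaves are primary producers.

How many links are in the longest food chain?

One longest chain: Pine Seeds → Red-backed Vole → Ermine → Lynx.
It has 4 species and 3 links.

3 links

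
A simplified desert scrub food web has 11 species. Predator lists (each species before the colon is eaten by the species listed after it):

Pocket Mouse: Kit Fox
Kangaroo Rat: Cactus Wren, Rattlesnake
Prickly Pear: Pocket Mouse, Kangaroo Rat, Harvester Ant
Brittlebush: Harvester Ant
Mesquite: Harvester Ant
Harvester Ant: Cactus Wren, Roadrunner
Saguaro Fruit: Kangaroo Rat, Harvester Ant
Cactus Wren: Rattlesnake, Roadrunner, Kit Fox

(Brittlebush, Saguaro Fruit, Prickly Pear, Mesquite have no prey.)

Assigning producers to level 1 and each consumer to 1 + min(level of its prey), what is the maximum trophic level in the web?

3

Producers (level 1): Brittlebush, Saguaro Fruit, Prickly Pear, Mesquite.
Following each consumer down to its lowest-level prey: Prickly Pear → Pocket Mouse → Kit Fox (levels 1 through 3).
All prey of Kit Fox (Pocket Mouse 2, Cactus Wren 3) are at level 2 or above, so Kit Fox is at level 1 + 2 = 3.
Every consumer has at least one prey at level 2 or below, so none exceeds level 3.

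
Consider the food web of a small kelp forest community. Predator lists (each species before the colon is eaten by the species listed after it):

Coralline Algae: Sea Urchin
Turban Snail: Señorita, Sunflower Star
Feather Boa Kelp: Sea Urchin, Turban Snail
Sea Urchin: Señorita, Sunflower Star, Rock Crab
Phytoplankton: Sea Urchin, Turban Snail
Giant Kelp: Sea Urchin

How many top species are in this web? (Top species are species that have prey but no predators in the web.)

3

Top species (has prey, but nothing eats it): Señorita, Sunflower Star, Rock Crab.
Count: 3.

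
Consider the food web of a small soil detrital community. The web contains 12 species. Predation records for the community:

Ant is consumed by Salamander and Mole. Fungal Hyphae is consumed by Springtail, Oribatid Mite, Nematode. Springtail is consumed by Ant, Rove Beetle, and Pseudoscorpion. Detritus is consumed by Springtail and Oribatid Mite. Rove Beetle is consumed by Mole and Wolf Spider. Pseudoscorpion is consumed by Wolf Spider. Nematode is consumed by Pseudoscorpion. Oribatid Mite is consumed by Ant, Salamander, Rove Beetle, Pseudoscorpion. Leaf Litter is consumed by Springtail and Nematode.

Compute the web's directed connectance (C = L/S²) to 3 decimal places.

C = 0.139

The web has S = 12 species and L = 20 feeding links.
C = L / S² = 20 / 144 = 0.1389 ≈ 0.139.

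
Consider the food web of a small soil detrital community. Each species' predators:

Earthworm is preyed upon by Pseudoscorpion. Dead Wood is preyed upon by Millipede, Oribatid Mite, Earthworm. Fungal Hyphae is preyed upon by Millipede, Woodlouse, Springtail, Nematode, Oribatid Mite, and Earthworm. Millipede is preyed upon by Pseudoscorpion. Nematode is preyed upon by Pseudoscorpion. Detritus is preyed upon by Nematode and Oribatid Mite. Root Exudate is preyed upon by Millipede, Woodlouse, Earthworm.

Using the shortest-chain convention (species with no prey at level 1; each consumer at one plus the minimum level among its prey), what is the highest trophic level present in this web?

Basal resources (level 1): Dead Wood, Detritus, Fungal Hyphae, Root Exudate.
Following each consumer down to its lowest-level prey: Dead Wood → Earthworm → Pseudoscorpion (levels 1 through 3).
All prey of Pseudoscorpion (Earthworm 2, Millipede 2, Nematode 2) are at level 2 or above, so Pseudoscorpion is at level 1 + 2 = 3.
Every consumer has at least one prey at level 2 or below, so none exceeds level 3.

3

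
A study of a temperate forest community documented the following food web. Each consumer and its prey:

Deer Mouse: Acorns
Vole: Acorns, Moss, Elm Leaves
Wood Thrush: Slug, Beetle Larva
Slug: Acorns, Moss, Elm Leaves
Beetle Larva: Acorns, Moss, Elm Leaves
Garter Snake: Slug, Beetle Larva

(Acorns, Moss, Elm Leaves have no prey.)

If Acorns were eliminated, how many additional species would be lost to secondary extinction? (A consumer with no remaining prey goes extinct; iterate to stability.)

Remove Acorns.
Round 1: Deer Mouse (all prey gone) → extinct.
No further losses. Total secondary extinctions: 1.

1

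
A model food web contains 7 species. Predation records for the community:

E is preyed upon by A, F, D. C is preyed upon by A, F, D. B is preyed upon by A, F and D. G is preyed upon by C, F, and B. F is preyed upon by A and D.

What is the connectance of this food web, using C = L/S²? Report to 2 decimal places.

The web has S = 7 species and L = 14 feeding links.
C = L / S² = 14 / 49 = 0.2857 ≈ 0.29.

C = 0.29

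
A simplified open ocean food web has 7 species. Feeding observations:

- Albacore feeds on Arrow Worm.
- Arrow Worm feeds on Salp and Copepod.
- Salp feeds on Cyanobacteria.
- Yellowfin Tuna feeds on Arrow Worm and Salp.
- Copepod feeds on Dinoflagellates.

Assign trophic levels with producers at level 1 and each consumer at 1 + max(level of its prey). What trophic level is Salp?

Trophic level 2

Cyanobacteria is a producer → level 1.
Salp eats Cyanobacteria → level 2.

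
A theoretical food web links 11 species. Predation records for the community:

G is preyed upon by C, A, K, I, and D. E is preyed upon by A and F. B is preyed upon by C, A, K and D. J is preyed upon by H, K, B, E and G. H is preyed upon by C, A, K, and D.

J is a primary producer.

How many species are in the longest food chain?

One longest chain: J → G → I.
It has 3 species and 2 links.

3 species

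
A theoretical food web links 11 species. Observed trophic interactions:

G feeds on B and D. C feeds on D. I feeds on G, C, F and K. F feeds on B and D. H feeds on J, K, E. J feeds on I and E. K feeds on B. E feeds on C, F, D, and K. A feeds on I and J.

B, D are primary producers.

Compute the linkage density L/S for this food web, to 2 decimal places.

There are L = 21 links among S = 11 species.
L/S = 21/11 = 1.9091 ≈ 1.91.

L/S = 1.91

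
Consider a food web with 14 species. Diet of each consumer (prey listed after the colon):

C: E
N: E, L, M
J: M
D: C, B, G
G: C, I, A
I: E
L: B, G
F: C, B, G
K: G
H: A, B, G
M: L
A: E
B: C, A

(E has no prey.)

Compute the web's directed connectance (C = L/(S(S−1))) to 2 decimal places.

C = 0.14

The web has S = 14 species and L = 25 feeding links.
C = L / (S(S−1)) = 25 / 182 = 0.1374 ≈ 0.14.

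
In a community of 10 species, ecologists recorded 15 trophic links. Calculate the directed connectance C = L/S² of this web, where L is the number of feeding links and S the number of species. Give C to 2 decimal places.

The web has S = 10 species and L = 15 feeding links.
C = L / S² = 15 / 100 = 0.1500 ≈ 0.15.

C = 0.15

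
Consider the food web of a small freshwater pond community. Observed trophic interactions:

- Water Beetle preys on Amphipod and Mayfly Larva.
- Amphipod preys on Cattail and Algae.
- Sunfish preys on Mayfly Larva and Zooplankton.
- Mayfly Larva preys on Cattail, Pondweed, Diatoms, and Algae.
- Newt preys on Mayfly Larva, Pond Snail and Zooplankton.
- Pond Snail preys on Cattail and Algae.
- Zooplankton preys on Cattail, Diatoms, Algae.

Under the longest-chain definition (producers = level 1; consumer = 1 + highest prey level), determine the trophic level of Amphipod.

Algae is a producer → level 1.
Amphipod eats Algae (level 1); other prey at levels: Cattail 1 → level 2.

Trophic level 2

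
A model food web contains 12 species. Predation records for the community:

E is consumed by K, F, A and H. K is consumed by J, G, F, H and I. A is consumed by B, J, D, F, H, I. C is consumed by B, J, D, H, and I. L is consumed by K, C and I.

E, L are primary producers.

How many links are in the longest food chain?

One longest chain: L → C → J.
It has 3 species and 2 links.

2 links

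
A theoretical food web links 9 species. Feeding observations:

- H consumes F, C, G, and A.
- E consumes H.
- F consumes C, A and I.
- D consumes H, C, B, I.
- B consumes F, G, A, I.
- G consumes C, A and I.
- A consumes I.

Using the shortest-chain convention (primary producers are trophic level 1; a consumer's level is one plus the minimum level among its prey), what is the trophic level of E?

C is a producer → level 1.
H eats C → level 2.
E eats H → level 3.
No prey of E is below level 2, so 3 is the minimum.

Trophic level 3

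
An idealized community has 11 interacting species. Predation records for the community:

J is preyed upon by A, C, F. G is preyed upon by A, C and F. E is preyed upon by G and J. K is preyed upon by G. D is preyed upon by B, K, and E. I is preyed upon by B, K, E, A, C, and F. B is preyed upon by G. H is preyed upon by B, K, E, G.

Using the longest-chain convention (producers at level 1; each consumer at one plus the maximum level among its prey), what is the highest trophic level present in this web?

4

Producers (level 1): H, I, D.
H → E → J → C gives C level 4.
No species has a prey at level 4, so no species reaches level 5.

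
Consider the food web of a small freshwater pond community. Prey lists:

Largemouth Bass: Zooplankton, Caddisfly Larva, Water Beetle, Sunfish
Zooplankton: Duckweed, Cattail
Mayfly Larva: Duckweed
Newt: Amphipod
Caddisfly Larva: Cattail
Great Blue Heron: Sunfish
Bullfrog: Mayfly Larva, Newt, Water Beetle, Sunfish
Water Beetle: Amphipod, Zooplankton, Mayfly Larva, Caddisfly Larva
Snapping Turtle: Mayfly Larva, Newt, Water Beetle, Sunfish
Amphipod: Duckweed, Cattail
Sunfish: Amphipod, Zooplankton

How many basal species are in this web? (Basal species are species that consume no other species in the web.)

2

Basal species (no prey listed): Duckweed, Cattail.
Count: 2.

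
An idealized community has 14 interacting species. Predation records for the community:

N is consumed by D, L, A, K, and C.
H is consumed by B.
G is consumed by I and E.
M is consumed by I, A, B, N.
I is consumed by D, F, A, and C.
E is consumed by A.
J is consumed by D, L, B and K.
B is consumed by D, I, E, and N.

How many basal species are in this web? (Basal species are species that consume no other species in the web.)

Basal species (no prey listed): M, H, J, G.
Count: 4.

4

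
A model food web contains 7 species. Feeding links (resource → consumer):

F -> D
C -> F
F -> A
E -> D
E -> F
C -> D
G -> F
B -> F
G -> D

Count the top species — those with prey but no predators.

2

Top species (has prey, but nothing eats it): A, D.
Count: 2.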